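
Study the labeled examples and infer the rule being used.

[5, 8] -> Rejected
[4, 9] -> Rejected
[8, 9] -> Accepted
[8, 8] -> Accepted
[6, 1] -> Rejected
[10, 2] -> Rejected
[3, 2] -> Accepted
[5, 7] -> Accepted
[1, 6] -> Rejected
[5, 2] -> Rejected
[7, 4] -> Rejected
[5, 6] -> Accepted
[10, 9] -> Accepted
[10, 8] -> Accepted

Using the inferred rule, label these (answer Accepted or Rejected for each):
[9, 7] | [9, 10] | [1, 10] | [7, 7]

Accepted, Accepted, Rejected, Accepted

The pattern is that an item is 'Accepted' exactly when: |first − second| ≤ 2.
[9, 7]: Accepted (|9−7| = 2). [9, 10]: Accepted (|9−10| = 1). [1, 10]: Rejected (|1−10| = 9). [7, 7]: Accepted (|7−7| = 0).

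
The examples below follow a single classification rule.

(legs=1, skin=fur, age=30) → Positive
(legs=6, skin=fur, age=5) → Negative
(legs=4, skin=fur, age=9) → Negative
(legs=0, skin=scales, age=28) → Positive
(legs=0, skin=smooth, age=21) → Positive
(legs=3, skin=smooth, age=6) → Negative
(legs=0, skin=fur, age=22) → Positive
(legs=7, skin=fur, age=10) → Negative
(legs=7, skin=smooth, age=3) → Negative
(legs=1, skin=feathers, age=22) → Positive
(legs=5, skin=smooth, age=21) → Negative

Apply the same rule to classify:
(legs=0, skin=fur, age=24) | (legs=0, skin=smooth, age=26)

Positive, Positive

The common property of the 'Positive' items is: legs ≤ 1. No 'Negative' item has it.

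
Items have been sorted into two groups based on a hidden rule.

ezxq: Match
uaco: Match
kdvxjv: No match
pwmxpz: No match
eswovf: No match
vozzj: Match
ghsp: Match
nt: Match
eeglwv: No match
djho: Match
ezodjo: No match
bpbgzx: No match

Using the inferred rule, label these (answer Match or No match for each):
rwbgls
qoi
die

No match, Match, Match

The common property of the 'Match' items is: length ≤ 5. No 'No match' item has it.
rwbgls: length 6, does not pass → No match. qoi: length 3, satisfies this → Match. die: length 3, satisfies this → Match.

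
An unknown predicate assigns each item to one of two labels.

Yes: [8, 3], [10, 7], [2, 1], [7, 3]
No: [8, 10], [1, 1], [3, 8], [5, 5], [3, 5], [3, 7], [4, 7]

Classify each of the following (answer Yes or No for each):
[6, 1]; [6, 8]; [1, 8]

Yes, No, No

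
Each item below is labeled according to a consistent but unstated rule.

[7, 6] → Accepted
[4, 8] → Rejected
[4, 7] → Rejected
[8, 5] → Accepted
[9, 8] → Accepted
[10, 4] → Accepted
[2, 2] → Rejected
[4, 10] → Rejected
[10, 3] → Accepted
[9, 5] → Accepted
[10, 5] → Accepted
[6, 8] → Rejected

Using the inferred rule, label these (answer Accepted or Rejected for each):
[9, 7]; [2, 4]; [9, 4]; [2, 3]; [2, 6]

Accepted, Rejected, Accepted, Rejected, Rejected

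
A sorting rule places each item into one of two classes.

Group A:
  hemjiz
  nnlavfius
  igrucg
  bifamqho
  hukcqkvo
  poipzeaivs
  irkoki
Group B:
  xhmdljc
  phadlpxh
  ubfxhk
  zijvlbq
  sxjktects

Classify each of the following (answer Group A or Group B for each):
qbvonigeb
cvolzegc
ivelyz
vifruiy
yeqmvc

Group A, Group A, Group A, Group A, Group B

The rule appears to be: has ≥ 2 vowels.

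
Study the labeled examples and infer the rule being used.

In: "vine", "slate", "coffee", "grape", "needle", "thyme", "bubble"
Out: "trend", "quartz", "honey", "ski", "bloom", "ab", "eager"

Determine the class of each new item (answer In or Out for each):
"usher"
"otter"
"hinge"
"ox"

Out, Out, In, Out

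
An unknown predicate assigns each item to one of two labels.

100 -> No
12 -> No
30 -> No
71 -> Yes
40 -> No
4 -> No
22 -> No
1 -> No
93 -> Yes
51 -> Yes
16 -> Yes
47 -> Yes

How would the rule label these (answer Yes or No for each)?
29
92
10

Yes, Yes, No

Every 'Yes' example satisfies: digit sum ≥ 5. None of the 'No' examples do.
29: digit sum 2+9 = 11, passes → Yes. 92: digit sum 9+2 = 11, passes → Yes. 10: digit sum 1+0 = 1, fails the rule → No.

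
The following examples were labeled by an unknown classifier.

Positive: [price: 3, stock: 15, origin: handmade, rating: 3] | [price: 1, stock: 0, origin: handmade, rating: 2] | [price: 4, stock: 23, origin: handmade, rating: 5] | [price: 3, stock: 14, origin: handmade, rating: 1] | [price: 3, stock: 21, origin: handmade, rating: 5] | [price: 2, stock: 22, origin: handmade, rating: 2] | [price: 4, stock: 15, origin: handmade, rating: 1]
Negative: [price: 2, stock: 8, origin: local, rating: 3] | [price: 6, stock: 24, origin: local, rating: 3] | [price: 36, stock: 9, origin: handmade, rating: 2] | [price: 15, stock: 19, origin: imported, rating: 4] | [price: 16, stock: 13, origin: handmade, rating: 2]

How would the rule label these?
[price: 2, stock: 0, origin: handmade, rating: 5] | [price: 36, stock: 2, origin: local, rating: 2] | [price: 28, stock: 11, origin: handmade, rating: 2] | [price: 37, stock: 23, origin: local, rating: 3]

The rule appears to be: origin is handmade AND price ≤ 4.
[price: 2, stock: 0, origin: handmade, rating: 5] — origin is handmade, price = 2, hence Positive. [price: 36, stock: 2, origin: local, rating: 2] — origin is local, price = 36, hence Negative. [price: 28, stock: 11, origin: handmade, rating: 2] — origin is handmade, price = 28, hence Negative. [price: 37, stock: 23, origin: local, rating: 3] — origin is local, price = 37, hence Negative.

Positive, Negative, Negative, Negative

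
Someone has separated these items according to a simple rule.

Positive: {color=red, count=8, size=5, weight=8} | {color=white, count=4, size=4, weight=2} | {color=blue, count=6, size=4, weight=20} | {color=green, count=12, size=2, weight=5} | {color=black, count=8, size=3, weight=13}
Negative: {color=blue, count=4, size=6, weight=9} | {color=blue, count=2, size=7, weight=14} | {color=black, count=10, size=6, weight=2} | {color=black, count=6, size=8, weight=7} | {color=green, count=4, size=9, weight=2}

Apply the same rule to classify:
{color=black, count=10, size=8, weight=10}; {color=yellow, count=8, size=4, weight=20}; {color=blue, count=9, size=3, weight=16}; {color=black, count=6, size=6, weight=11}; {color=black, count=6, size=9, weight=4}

All 'Positive' examples share one property — size ≤ 5 — and every 'Negative' example lacks it.
{color=black, count=10, size=8, weight=10} — size = 8, hence Negative.
{color=yellow, count=8, size=4, weight=20} — size = 4, hence Positive.
{color=blue, count=9, size=3, weight=16} — size = 3, hence Positive.
{color=black, count=6, size=6, weight=11} — size = 6, hence Negative.
{color=black, count=6, size=9, weight=4} — size = 9, hence Negative.

Negative, Positive, Positive, Negative, Negative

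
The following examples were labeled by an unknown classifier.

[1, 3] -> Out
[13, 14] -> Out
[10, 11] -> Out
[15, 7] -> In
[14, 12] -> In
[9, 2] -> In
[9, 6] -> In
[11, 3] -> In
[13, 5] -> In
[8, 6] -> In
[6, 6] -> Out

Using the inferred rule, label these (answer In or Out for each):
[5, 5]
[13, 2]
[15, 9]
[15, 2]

Out, In, In, In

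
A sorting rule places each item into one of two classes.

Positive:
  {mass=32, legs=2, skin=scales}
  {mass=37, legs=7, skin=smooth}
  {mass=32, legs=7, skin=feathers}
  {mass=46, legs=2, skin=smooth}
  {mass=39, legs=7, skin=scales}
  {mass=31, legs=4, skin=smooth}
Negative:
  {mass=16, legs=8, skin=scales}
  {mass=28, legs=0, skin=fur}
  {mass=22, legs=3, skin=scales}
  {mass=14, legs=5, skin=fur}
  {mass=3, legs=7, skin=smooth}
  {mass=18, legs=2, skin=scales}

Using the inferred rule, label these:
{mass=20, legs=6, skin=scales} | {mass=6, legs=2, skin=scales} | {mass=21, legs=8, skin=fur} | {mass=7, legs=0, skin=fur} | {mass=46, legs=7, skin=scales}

Negative, Negative, Negative, Negative, Positive

The common property of the 'Positive' items is: mass ≥ 31. No 'Negative' item has it.
{mass=20, legs=6, skin=scales} — mass = 20, hence Negative. {mass=6, legs=2, skin=scales} — mass = 6, hence Negative. {mass=21, legs=8, skin=fur} — mass = 21, hence Negative. {mass=7, legs=0, skin=fur} — mass = 7, hence Negative. {mass=46, legs=7, skin=scales} — mass = 46, hence Positive.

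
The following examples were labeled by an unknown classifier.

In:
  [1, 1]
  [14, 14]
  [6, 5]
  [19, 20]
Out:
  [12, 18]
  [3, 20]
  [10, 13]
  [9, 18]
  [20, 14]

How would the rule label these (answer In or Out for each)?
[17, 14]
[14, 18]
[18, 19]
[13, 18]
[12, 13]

Out, Out, In, Out, In

The pattern is that an item is 'In' exactly when: |first − second| ≤ 1.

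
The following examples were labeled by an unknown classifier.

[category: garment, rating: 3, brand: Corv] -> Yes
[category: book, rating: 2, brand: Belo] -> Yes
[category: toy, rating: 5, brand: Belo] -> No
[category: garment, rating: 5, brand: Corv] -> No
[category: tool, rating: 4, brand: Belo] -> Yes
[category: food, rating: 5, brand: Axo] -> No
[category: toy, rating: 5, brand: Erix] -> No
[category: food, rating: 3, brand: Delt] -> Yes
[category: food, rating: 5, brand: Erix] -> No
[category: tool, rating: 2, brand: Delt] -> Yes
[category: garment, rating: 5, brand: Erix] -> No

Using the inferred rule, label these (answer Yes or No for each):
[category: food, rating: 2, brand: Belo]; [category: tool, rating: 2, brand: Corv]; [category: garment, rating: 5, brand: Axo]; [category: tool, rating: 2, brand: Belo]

Yes, Yes, No, Yes

One predicate separates the groups cleanly: rating ≤ 4.
[category: food, rating: 2, brand: Belo]: rating = 2 — satisfies this, so Yes. [category: tool, rating: 2, brand: Corv]: rating = 2 — satisfies this, so Yes. [category: garment, rating: 5, brand: Axo]: rating = 5 — fails this test, so No. [category: tool, rating: 2, brand: Belo]: rating = 2 — satisfies this, so Yes.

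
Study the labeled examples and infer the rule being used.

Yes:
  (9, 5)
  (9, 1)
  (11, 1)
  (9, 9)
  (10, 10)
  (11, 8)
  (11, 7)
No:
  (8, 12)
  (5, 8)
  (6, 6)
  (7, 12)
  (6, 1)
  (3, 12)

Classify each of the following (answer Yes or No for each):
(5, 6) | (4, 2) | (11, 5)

No, No, Yes

Rule: first ≥ 9. This holds for each 'Yes' example and fails for each 'No' one.
No: (5, 6), since first 5. No: (4, 2), since first 4. Yes: (11, 5), since first 11.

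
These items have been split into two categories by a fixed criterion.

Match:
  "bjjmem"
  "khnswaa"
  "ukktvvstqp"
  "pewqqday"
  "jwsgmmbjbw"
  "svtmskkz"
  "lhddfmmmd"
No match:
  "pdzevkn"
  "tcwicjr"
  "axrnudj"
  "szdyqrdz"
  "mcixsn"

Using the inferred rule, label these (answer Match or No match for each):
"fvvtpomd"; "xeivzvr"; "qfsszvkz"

Match, No match, Match

All 'Match' examples share one property — has a double letter — and every 'No match' example lacks it.
"fvvtpomd": 'vv' doubled — passes, so Match. "xeivzvr": no doubled letter — does not satisfy this, so No match. "qfsszvkz": 'ss' doubled — passes, so Match.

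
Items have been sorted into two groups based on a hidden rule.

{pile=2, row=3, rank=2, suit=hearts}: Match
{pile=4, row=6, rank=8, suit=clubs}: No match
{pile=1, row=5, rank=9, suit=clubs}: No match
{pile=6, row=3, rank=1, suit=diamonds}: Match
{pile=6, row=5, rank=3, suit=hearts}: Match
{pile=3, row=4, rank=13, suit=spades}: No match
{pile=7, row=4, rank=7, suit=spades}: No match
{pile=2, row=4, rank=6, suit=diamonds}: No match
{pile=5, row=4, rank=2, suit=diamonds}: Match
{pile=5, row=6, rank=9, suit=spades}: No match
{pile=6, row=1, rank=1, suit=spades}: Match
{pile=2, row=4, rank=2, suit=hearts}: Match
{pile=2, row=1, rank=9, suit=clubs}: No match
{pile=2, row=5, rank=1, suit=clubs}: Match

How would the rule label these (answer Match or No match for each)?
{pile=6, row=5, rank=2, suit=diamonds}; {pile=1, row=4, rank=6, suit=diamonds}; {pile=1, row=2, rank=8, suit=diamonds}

Match, No match, No match

All 'Match' examples share one property — rank ≤ 3 — and every 'No match' example lacks it.
{pile=6, row=5, rank=2, suit=diamonds}: rank = 2 — matches, so Match. {pile=1, row=4, rank=6, suit=diamonds}: rank = 6 — lacks this property, so No match. {pile=1, row=2, rank=8, suit=diamonds}: rank = 8 — lacks this property, so No match.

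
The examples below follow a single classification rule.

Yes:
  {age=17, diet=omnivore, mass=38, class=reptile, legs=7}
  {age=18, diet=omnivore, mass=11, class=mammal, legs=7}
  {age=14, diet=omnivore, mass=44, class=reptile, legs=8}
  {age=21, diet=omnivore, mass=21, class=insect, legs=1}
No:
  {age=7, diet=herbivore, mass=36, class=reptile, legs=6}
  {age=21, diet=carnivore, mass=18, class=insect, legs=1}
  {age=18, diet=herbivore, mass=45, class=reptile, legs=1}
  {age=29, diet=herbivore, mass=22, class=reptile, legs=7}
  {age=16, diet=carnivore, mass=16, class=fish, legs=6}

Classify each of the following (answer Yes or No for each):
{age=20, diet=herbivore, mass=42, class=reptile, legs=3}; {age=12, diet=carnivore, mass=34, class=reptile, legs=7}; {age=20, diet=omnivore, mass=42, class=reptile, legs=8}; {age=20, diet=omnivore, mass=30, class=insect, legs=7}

All 'Yes' examples share one property — diet is omnivore — and every 'No' example lacks it.

No, No, Yes, Yes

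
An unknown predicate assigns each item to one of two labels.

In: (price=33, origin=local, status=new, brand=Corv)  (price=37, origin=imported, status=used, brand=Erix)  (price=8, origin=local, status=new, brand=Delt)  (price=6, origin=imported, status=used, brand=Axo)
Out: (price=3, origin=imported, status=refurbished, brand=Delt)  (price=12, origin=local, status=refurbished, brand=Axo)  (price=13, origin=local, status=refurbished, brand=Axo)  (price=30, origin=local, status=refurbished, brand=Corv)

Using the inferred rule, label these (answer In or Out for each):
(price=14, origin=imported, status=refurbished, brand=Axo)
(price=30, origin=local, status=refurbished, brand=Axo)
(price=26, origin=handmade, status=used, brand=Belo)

One predicate separates the groups cleanly: status is not refurbished.
(price=14, origin=imported, status=refurbished, brand=Axo): status is refurbished — fails this test, so Out. (price=30, origin=local, status=refurbished, brand=Axo): status is refurbished — fails this test, so Out. (price=26, origin=handmade, status=used, brand=Belo): status is used — meets the rule, so In.

Out, Out, In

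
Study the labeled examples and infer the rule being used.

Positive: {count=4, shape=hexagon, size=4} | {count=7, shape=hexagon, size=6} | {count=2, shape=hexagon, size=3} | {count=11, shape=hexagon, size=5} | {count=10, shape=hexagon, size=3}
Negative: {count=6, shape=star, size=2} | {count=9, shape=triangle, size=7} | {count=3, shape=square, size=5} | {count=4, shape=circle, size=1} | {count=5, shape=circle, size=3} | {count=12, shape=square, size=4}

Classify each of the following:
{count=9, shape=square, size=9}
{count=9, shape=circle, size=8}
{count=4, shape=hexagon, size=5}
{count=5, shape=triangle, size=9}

Negative, Negative, Positive, Negative

Every 'Positive' example satisfies: shape is hexagon. None of the 'Negative' examples do.
{count=9, shape=square, size=9} — shape is square, hence Negative. {count=9, shape=circle, size=8} — shape is circle, hence Negative. {count=4, shape=hexagon, size=5} — shape is hexagon, hence Positive. {count=5, shape=triangle, size=9} — shape is triangle, hence Negative.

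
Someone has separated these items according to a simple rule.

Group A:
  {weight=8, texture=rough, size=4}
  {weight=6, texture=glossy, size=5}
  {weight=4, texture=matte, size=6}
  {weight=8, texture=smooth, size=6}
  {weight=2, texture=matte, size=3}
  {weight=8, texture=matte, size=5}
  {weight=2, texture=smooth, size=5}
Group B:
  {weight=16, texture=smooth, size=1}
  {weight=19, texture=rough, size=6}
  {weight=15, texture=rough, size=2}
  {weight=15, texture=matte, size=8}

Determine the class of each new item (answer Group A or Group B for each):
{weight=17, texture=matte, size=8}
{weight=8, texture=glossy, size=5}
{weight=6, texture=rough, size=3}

The simplest hypothesis consistent with all the labels is: weight ≤ 8.

Group B, Group A, Group A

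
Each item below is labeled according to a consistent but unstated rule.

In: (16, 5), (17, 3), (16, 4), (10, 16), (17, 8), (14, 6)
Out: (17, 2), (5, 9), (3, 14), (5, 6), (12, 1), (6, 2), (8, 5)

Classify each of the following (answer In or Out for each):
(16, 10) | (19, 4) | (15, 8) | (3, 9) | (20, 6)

In, In, In, Out, In

The pattern is that an item is 'In' exactly when: sum ≥ 20.
(16, 10): 16+10 = 26 — qualifies, so In. (19, 4): 19+4 = 23 — qualifies, so In. (15, 8): 15+8 = 23 — qualifies, so In. (3, 9): 3+9 = 12 — does not fit, so Out. (20, 6): 20+6 = 26 — qualifies, so In.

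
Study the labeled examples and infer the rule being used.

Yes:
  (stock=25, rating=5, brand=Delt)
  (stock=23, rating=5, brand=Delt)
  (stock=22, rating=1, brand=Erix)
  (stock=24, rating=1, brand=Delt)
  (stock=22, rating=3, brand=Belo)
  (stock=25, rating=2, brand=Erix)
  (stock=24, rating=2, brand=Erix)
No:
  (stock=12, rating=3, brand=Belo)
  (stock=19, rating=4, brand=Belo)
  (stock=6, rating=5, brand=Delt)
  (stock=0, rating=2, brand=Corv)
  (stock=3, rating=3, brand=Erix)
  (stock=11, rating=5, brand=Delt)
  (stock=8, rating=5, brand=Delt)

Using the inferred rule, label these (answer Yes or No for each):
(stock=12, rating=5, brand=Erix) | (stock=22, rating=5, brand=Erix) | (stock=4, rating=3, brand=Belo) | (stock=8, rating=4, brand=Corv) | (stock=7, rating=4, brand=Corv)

The pattern is that an item is 'Yes' exactly when: stock ≥ 22.
(stock=12, rating=5, brand=Erix): stock = 12, fails this test → No.
(stock=22, rating=5, brand=Erix): stock = 22, meets the rule → Yes.
(stock=4, rating=3, brand=Belo): stock = 4, fails this test → No.
(stock=8, rating=4, brand=Corv): stock = 8, fails this test → No.
(stock=7, rating=4, brand=Corv): stock = 7, fails this test → No.

No, Yes, No, No, No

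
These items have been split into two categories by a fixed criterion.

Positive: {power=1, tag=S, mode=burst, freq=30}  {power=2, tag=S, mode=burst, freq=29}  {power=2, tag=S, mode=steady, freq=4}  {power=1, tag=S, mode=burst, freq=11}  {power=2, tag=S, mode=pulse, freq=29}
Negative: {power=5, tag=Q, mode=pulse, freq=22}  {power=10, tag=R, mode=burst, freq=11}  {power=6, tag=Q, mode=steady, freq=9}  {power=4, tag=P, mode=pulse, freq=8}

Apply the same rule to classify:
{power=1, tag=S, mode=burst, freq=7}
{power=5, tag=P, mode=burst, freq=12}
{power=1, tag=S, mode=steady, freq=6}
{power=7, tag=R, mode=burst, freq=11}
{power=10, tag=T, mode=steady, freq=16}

'Positive' ⟺ tag is S.

Positive, Negative, Positive, Negative, Negative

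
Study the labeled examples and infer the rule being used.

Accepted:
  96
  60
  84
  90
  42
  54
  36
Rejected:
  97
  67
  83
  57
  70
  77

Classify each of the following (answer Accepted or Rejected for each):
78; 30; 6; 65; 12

Accepted, Accepted, Accepted, Rejected, Accepted

All 'Accepted' examples share one property — multiple of 6 — and every 'Rejected' example lacks it.
78: 78 = 6·13 — satisfies this, so Accepted. 30: 30 = 6·5 — satisfies this, so Accepted. 6: 6 = 6·1 — satisfies this, so Accepted. 65: 65 = 6·10 + 5 — doesn't match, so Rejected. 12: 12 = 6·2 — satisfies this, so Accepted.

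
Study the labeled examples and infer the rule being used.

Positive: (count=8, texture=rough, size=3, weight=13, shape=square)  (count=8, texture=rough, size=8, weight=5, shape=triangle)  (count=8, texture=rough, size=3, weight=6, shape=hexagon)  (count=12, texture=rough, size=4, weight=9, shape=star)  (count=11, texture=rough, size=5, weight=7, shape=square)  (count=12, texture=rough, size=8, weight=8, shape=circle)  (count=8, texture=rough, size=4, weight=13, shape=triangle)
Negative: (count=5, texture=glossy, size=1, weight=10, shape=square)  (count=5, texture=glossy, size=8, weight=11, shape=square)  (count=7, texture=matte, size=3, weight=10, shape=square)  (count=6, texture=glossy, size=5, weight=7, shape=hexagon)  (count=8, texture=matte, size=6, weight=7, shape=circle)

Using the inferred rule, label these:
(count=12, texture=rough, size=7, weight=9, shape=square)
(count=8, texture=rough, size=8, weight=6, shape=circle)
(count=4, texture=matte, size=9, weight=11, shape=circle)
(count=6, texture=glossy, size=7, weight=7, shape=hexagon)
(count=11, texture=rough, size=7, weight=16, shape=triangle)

Checking candidate rules against both groups, what survives is: texture is rough.

Positive, Positive, Negative, Negative, Positive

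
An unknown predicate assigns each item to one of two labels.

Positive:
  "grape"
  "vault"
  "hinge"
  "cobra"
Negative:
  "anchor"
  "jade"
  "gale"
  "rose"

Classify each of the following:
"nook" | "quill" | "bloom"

Negative, Positive, Positive

The pattern is that an item is 'Positive' exactly when: odd length.
"nook" — length 4, hence Negative. "quill" — length 5, hence Positive. "bloom" — length 5, hence Positive.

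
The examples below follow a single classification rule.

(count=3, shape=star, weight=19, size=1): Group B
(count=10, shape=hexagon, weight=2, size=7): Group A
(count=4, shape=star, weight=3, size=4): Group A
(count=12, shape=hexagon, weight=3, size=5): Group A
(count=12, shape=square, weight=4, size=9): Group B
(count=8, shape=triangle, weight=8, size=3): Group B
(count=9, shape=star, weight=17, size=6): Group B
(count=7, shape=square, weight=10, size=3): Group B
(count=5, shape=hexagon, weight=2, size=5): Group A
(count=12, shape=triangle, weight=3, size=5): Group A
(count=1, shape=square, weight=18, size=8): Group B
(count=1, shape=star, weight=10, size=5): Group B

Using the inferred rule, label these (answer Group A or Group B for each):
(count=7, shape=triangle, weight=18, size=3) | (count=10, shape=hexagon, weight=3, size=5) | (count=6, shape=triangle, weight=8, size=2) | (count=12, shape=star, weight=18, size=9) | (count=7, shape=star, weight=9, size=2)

Every 'Group A' example satisfies: weight ≤ 3. None of the 'Group B' examples do.

Group B, Group A, Group B, Group B, Group B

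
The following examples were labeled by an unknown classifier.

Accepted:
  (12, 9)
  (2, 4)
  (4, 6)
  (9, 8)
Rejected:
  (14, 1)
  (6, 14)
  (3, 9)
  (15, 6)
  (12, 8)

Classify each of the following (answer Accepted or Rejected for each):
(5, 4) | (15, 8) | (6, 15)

Accepted, Rejected, Rejected

The common property of the 'Accepted' items is: |first − second| ≤ 3. No 'Rejected' item has it.
(5, 4): |5−4| = 1, has this property → Accepted. (15, 8): |15−8| = 7, doesn't qualify → Rejected. (6, 15): |6−15| = 9, doesn't qualify → Rejected.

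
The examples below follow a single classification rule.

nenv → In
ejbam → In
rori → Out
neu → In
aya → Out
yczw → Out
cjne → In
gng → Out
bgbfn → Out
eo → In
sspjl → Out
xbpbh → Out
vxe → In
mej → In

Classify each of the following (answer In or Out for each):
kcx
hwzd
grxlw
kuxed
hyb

Out, Out, Out, In, Out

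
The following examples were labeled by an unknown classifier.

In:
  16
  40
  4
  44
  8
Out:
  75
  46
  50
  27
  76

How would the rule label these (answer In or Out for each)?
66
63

Out, Out

The common property of the 'In' items is: even AND at most 44. No 'Out' item has it.
66 → 66 is even, 66 > 44 → Out. 63 → 63 is odd, 63 > 44 → Out.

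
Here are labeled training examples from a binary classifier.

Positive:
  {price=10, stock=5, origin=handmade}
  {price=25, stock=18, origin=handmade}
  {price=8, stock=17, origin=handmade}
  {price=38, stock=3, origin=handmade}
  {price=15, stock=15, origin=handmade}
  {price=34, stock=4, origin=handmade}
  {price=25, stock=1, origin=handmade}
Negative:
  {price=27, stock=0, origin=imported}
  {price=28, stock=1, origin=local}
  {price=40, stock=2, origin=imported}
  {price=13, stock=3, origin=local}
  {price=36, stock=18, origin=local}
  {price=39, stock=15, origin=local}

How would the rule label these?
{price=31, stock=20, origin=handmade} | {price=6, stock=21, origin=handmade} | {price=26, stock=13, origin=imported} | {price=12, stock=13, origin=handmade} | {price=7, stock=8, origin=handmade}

Positive, Positive, Negative, Positive, Positive

All 'Positive' examples share one property — origin is handmade — and every 'Negative' example lacks it.
{price=31, stock=20, origin=handmade}: origin is handmade, qualifies → Positive. {price=6, stock=21, origin=handmade}: origin is handmade, qualifies → Positive. {price=26, stock=13, origin=imported}: origin is imported, doesn't match → Negative. {price=12, stock=13, origin=handmade}: origin is handmade, qualifies → Positive. {price=7, stock=8, origin=handmade}: origin is handmade, qualifies → Positive.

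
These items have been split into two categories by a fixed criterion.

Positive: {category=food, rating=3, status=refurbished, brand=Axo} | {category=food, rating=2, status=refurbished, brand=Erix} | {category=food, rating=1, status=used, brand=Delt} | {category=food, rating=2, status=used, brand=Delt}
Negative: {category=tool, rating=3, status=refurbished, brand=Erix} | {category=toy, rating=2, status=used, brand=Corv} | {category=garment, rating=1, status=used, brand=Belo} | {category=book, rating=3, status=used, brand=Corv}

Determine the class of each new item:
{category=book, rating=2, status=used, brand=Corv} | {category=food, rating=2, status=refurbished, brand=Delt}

Negative, Positive

Every 'Positive' example satisfies: category is food. None of the 'Negative' examples do.
{category=book, rating=2, status=used, brand=Corv} → category is book → Negative. {category=food, rating=2, status=refurbished, brand=Delt} → category is food → Positive.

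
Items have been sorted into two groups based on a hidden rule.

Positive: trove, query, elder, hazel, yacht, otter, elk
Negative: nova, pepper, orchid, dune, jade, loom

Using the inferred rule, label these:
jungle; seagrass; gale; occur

The pattern is that an item is 'Positive' exactly when: odd length.
jungle — length 6, hence Negative. seagrass — length 8, hence Negative. gale — length 4, hence Negative. occur — length 5, hence Positive.

Negative, Negative, Negative, Positive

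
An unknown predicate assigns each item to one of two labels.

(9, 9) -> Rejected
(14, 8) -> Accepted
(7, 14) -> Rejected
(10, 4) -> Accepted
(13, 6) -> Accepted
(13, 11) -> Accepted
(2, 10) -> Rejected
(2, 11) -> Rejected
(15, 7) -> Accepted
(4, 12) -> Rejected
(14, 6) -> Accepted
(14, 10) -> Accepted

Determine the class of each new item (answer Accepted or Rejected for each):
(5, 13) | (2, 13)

Rejected, Rejected

'Accepted' ⟺ first > second.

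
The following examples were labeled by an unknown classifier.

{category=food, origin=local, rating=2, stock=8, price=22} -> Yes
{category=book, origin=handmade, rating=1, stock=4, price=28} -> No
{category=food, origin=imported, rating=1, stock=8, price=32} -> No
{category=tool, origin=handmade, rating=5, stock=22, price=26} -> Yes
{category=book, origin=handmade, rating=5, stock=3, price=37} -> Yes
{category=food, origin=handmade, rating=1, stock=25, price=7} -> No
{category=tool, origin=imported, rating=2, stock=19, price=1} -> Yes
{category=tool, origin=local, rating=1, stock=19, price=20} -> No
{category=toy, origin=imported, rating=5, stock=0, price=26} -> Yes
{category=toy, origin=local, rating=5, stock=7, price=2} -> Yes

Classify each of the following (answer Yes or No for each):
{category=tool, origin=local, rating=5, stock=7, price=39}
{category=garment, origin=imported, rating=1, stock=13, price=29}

The rule appears to be: rating ≥ 2.
{category=tool, origin=local, rating=5, stock=7, price=39}: rating = 5 — passes, so Yes.
{category=garment, origin=imported, rating=1, stock=13, price=29}: rating = 1 — fails the rule, so No.

Yes, No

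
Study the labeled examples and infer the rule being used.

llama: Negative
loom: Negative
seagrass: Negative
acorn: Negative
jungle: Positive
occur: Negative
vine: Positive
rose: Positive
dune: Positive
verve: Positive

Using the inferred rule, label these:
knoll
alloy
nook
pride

Rule: ends with 'e'. This holds for each 'Positive' example and fails for each 'Negative' one.

Negative, Negative, Negative, Positive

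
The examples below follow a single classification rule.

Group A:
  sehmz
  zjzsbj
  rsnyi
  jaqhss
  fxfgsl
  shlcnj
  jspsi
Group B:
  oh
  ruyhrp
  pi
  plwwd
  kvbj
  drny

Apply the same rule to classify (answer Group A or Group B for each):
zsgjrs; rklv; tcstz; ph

Group A, Group B, Group A, Group B

A rule that fits every label: contains 's' — true of each 'Group A' example, false of each 'Group B' one.
zsgjrs: Group A (has 's'). rklv: Group B (no 's'). tcstz: Group A (has 's'). ph: Group B (no 's').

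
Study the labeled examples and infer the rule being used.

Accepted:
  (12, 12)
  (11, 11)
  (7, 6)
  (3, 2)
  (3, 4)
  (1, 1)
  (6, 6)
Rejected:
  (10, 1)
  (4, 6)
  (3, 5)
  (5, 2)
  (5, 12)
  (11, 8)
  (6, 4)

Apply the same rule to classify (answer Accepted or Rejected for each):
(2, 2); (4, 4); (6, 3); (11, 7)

Accepted, Accepted, Rejected, Rejected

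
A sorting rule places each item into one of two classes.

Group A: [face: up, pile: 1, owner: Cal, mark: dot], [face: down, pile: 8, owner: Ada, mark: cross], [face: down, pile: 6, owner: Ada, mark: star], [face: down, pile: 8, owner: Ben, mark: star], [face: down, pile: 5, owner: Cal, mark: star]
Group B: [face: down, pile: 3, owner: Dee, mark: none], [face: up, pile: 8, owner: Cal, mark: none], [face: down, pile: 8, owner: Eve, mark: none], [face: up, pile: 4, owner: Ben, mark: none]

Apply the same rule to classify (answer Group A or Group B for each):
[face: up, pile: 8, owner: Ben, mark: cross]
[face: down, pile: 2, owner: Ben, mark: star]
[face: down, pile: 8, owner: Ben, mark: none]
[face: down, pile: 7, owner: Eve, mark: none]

Group A, Group A, Group B, Group B

'Group A' ⟺ mark is not none.
[face: up, pile: 8, owner: Ben, mark: cross]: mark is cross — qualifies, so Group A. [face: down, pile: 2, owner: Ben, mark: star]: mark is star — qualifies, so Group A. [face: down, pile: 8, owner: Ben, mark: none]: mark is none — fails the rule, so Group B. [face: down, pile: 7, owner: Eve, mark: none]: mark is none — fails the rule, so Group B.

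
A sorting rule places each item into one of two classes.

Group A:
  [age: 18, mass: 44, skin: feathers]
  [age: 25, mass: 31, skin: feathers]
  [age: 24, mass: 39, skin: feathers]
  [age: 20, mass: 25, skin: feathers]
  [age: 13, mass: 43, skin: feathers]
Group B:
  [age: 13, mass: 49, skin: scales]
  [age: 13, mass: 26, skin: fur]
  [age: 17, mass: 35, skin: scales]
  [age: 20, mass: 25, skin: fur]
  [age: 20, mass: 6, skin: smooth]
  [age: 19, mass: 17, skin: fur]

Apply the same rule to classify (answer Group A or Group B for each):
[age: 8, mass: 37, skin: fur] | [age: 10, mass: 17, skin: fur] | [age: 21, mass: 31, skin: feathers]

Group B, Group B, Group A

The rule appears to be: skin is feathers.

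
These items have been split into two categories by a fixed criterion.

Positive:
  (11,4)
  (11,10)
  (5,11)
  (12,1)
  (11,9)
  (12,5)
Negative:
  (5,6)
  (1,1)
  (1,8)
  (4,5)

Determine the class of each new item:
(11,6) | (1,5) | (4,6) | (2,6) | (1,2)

Positive, Negative, Negative, Negative, Negative

The distinguishing property — sum ≥ 13 — holds for all the 'Positive' cases and none of the 'Negative' cases.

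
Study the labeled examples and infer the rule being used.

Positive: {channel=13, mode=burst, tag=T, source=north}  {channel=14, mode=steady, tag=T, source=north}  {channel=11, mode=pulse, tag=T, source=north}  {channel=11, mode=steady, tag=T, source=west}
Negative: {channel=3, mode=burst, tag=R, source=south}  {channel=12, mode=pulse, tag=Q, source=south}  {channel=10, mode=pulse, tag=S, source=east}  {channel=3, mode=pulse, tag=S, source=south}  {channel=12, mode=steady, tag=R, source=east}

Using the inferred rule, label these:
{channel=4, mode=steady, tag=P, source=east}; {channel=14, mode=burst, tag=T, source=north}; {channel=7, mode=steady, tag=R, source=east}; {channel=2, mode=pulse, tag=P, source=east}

Negative, Positive, Negative, Negative

The simplest hypothesis consistent with all the labels is: tag is T.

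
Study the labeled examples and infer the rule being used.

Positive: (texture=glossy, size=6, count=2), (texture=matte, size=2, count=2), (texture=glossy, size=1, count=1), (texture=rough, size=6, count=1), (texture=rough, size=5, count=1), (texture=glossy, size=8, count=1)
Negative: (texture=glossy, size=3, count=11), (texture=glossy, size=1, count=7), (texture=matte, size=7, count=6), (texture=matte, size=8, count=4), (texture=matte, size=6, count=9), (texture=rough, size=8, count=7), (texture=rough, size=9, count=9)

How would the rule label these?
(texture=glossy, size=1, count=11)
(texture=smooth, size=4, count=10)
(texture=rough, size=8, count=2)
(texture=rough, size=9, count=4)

Negative, Negative, Positive, Negative

The rule appears to be: count ≤ 2.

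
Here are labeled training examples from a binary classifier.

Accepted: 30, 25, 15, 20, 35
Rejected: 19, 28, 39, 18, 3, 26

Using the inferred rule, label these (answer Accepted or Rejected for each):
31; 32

Looking at the examples, the only property every 'Accepted' case has and every 'Rejected' case lacks is: multiple of 5.
31 — 31 = 5·6 + 1, hence Rejected.
32 — 32 = 5·6 + 2, hence Rejected.

Rejected, Rejected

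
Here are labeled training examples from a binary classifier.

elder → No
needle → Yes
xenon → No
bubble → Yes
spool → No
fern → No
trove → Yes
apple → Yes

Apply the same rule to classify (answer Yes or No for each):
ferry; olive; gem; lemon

No, Yes, No, No

A rule that fits every label: ends with 'e' — true of each 'Yes' example, false of each 'No' one.
No: ferry, since ends with 'y'. Yes: olive, since ends with 'e'. No: gem, since ends with 'm'. No: lemon, since ends with 'n'.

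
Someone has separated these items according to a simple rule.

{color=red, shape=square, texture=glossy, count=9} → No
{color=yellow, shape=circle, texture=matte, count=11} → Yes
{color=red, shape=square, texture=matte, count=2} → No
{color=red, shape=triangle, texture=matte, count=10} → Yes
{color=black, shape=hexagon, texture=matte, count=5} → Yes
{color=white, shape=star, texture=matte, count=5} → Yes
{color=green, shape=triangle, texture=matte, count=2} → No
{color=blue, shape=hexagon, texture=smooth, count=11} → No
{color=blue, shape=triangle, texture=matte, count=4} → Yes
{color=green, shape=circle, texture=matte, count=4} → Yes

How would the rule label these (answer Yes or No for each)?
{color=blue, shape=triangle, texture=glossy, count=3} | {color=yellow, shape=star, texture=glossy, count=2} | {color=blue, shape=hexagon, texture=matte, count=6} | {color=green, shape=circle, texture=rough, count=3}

No, No, Yes, No

The simplest hypothesis consistent with all the labels is: texture is matte AND count ≥ 4.
{color=blue, shape=triangle, texture=glossy, count=3}: texture is glossy, count = 3 — does not satisfy this, so No. {color=yellow, shape=star, texture=glossy, count=2}: texture is glossy, count = 2 — does not satisfy this, so No. {color=blue, shape=hexagon, texture=matte, count=6}: texture is matte, count = 6 — meets the rule, so Yes. {color=green, shape=circle, texture=rough, count=3}: texture is rough, count = 3 — does not satisfy this, so No.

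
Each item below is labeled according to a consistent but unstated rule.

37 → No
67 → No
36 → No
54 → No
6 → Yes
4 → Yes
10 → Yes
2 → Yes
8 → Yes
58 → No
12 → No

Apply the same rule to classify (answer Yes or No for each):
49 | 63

No, No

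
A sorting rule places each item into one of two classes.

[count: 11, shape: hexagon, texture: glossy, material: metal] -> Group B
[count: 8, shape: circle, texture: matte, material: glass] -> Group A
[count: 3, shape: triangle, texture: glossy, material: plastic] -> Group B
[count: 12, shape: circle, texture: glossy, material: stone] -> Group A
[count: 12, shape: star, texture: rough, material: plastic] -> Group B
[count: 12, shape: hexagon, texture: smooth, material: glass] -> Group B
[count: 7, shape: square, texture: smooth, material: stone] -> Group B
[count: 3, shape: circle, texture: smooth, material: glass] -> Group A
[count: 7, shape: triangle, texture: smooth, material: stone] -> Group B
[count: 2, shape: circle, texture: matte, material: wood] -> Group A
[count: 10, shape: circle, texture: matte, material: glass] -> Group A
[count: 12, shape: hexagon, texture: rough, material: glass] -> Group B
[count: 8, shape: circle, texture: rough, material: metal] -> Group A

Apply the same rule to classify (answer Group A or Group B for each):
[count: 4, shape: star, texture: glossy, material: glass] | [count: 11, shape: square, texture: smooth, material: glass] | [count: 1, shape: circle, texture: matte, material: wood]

Group B, Group B, Group A

Every 'Group A' example satisfies: shape is circle. None of the 'Group B' examples do.
[count: 4, shape: star, texture: glossy, material: glass]: shape is star — doesn't qualify, so Group B. [count: 11, shape: square, texture: smooth, material: glass]: shape is square — doesn't qualify, so Group B. [count: 1, shape: circle, texture: matte, material: wood]: shape is circle — qualifies, so Group A.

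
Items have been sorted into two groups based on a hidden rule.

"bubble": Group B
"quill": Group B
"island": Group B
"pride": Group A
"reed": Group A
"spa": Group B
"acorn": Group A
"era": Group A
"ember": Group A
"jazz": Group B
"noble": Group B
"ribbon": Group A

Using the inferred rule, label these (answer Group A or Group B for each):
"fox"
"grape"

Group B, Group A

One predicate separates the groups cleanly: contains 'r'.
"fox": Group B (no 'r').
"grape": Group A (has 'r').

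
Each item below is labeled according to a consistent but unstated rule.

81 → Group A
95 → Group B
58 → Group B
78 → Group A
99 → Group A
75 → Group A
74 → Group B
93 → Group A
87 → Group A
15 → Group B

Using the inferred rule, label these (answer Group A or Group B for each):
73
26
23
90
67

Group B, Group B, Group B, Group A, Group B

'Group A' ⟺ multiple of 3 AND at least 58.
73: 73 = 3·24 + 1, 73 ≥ 58, fails the rule → Group B.
26: 26 = 3·8 + 2, 26 < 58, fails the rule → Group B.
23: 23 = 3·7 + 2, 23 < 58, fails the rule → Group B.
90: 90 = 3·30, 90 ≥ 58, satisfies this → Group A.
67: 67 = 3·22 + 1, 67 ≥ 58, fails the rule → Group B.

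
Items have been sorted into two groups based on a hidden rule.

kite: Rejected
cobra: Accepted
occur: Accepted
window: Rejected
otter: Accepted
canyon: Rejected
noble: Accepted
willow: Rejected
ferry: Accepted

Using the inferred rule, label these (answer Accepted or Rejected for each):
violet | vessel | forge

Rejected, Rejected, Accepted

The rule appears to be: odd length.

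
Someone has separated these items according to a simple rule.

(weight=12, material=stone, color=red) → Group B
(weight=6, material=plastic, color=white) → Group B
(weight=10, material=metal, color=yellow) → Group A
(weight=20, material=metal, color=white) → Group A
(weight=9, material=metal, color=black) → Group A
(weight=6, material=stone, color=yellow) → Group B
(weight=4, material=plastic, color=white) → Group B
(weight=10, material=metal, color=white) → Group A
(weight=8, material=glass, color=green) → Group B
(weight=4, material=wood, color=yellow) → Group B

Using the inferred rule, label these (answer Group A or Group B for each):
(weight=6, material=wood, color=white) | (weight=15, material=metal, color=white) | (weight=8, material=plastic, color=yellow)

All 'Group A' examples share one property — material is metal — and every 'Group B' example lacks it.
(weight=6, material=wood, color=white) → material is wood → Group B. (weight=15, material=metal, color=white) → material is metal → Group A. (weight=8, material=plastic, color=yellow) → material is plastic → Group B.

Group B, Group A, Group B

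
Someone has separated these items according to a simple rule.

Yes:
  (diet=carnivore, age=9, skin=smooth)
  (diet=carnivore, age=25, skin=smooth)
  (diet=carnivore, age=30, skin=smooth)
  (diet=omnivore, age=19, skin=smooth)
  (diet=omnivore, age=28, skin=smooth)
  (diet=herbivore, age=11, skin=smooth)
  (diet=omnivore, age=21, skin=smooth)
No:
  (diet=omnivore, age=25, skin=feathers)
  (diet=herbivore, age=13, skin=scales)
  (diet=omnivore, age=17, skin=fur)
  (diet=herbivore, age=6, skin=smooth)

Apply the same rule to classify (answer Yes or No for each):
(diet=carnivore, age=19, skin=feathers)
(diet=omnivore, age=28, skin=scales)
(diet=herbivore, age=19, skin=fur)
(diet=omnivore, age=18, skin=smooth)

No, No, No, Yes

The distinguishing property — skin is smooth AND age ≥ 9 — holds for all the 'Yes' cases and none of the 'No' cases.
(diet=carnivore, age=19, skin=feathers) → skin is feathers, age = 19 → No. (diet=omnivore, age=28, skin=scales) → skin is scales, age = 28 → No. (diet=herbivore, age=19, skin=fur) → skin is fur, age = 19 → No. (diet=omnivore, age=18, skin=smooth) → skin is smooth, age = 18 → Yes.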